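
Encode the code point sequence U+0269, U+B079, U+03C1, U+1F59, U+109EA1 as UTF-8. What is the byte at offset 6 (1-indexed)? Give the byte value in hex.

1-indexed offset 6 is 0-indexed offset 5.
U+0269 → 2-byte form C9 A9 at offsets 0–1.
U+B079 → 3-byte form EB 81 B9 at offsets 2–4.
U+03C1 → 2-byte form CF 81 at offsets 5–6.
Offset 5 falls in char 3's range; it's byte 1 of CF 81 = 0xCF.

0xCF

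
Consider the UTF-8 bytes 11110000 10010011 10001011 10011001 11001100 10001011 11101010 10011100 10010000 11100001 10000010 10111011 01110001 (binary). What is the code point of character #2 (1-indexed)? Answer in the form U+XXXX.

U+030B

Offset 0: leading byte 0xF0 = 11110000 → 4-byte char #1 = F0 93 8B 99.
Offset 4: leading byte 0xCC = 11001100 → 2-byte char #2 = CC 8B.
Leading byte 0xCC = 11001100 matches 110xxxxx → 2-byte sequence.
Byte 1: 0xCC = 11001100, payload 01100 (5 bits).
Byte 2: 0x8B = 10001011 (10xxxxxx ✓), payload 001011.
Concatenate: 01100001011 = 0x30B (11 bits → U+030B).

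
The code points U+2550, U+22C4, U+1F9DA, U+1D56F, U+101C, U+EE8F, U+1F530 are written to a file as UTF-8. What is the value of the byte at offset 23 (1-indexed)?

1-indexed offset 23 is 0-indexed offset 22.
U+2550 → 3-byte form E2 95 90 at offsets 0–2.
U+22C4 → 3-byte form E2 8B 84 at offsets 3–5.
U+1F9DA → 4-byte form F0 9F A7 9A at offsets 6–9.
U+1D56F → 4-byte form F0 9D 95 AF at offsets 10–13.
U+101C → 3-byte form E1 80 9C at offsets 14–16.
U+EE8F → 3-byte form EE BA 8F at offsets 17–19.
U+1F530 → 4-byte form F0 9F 94 B0 at offsets 20–23.
Offset 22 falls in char 7's range; it's byte 3 of F0 9F 94 B0 = 0x94.

0x94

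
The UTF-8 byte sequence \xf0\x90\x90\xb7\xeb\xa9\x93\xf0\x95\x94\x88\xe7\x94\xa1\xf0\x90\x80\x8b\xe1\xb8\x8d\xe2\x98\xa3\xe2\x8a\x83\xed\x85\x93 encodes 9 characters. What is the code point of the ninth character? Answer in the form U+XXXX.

U+D153

Offset 0: leading byte 0xF0 = 11110000 → 4-byte char #1 = F0 90 90 B7.
Offset 4: leading byte 0xEB = 11101011 → 3-byte char #2 = EB A9 93.
Offset 7: leading byte 0xF0 = 11110000 → 4-byte char #3 = F0 95 94 88.
Offset 11: leading byte 0xE7 = 11100111 → 3-byte char #4 = E7 94 A1.
Offset 14: leading byte 0xF0 = 11110000 → 4-byte char #5 = F0 90 80 8B.
Offset 18: leading byte 0xE1 = 11100001 → 3-byte char #6 = E1 B8 8D.
Offset 21: leading byte 0xE2 = 11100010 → 3-byte char #7 = E2 98 A3.
Offset 24: leading byte 0xE2 = 11100010 → 3-byte char #8 = E2 8A 83.
Offset 27: leading byte 0xED = 11101101 → 3-byte char #9 = ED 85 93.
Leading byte 0xED = 11101101 matches 1110xxxx → 3-byte sequence.
Byte 1: 0xED = 11101101, payload 1101 (4 bits).
Byte 2: 0x85 = 10000101 (10xxxxxx ✓), payload 000101.
Byte 3: 0x93 = 10010011 (10xxxxxx ✓), payload 010011.
Concatenate: 1101000101010011 = 0xD153 (16 bits → U+D153).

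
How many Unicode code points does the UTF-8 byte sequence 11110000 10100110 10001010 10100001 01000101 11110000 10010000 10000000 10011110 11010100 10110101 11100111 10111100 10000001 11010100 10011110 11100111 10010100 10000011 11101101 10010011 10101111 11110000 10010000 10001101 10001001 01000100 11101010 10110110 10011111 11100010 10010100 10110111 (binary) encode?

12

Byte at offset 0: 0xF0 = 11110000 → 4-byte char (#1). Advance 4.
Byte at offset 4: 0x45 = 01000101 → 1-byte char (#2). Advance 1.
Byte at offset 5: 0xF0 = 11110000 → 4-byte char (#3). Advance 4.
Byte at offset 9: 0xD4 = 11010100 → 2-byte char (#4). Advance 2.
Byte at offset 11: 0xE7 = 11100111 → 3-byte char (#5). Advance 3.
Byte at offset 14: 0xD4 = 11010100 → 2-byte char (#6). Advance 2.
Byte at offset 16: 0xE7 = 11100111 → 3-byte char (#7). Advance 3.
Byte at offset 19: 0xED = 11101101 → 3-byte char (#8). Advance 3.
Byte at offset 22: 0xF0 = 11110000 → 4-byte char (#9). Advance 4.
Byte at offset 26: 0x44 = 01000100 → 1-byte char (#10). Advance 1.
Byte at offset 27: 0xEA = 11101010 → 3-byte char (#11). Advance 3.
Byte at offset 30: 0xE2 = 11100010 → 3-byte char (#12). Advance 3.
Reached end at offset 33 after 12 code points.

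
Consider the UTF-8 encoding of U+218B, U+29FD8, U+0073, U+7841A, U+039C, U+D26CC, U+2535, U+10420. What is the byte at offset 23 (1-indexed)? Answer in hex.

1-indexed offset 23 is 0-indexed offset 22.
U+218B → 3-byte form E2 86 8B at offsets 0–2.
U+29FD8 → 4-byte form F0 A9 BF 98 at offsets 3–6.
U+0073 → 1-byte form 73 at offsets 7–7.
U+7841A → 4-byte form F1 B8 90 9A at offsets 8–11.
U+039C → 2-byte form CE 9C at offsets 12–13.
U+D26CC → 4-byte form F3 92 9B 8C at offsets 14–17.
U+2535 → 3-byte form E2 94 B5 at offsets 18–20.
U+10420 → 4-byte form F0 90 90 A0 at offsets 21–24.
Offset 22 falls in char 8's range; it's byte 2 of F0 90 90 A0 = 0x90.

0x90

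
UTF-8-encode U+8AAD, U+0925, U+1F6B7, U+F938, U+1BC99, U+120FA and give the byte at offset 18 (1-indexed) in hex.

0xF0

1-indexed offset 18 is 0-indexed offset 17.
U+8AAD → 3-byte form E8 AA AD at offsets 0–2.
U+0925 → 3-byte form E0 A4 A5 at offsets 3–5.
U+1F6B7 → 4-byte form F0 9F 9A B7 at offsets 6–9.
U+F938 → 3-byte form EF A4 B8 at offsets 10–12.
U+1BC99 → 4-byte form F0 9B B2 99 at offsets 13–16.
U+120FA → 4-byte form F0 92 83 BA at offsets 17–20.
Offset 17 falls in char 6's range; it's byte 1 of F0 92 83 BA = 0xF0.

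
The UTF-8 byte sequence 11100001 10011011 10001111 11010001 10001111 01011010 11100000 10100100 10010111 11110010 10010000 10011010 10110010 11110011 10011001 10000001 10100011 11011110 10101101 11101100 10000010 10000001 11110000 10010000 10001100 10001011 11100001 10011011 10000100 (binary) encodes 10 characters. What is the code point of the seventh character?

U+07AD

Offset 0: leading byte 0xE1 = 11100001 → 3-byte char #1 = E1 9B 8F.
Offset 3: leading byte 0xD1 = 11010001 → 2-byte char #2 = D1 8F.
Offset 5: leading byte 0x5A = 01011010 → 1-byte char #3 = 5A.
Offset 6: leading byte 0xE0 = 11100000 → 3-byte char #4 = E0 A4 97.
Offset 9: leading byte 0xF2 = 11110010 → 4-byte char #5 = F2 90 9A B2.
Offset 13: leading byte 0xF3 = 11110011 → 4-byte char #6 = F3 99 81 A3.
Offset 17: leading byte 0xDE = 11011110 → 2-byte char #7 = DE AD.
Leading byte 0xDE = 11011110 matches 110xxxxx → 2-byte sequence.
Byte 1: 0xDE = 11011110, payload 11110 (5 bits).
Byte 2: 0xAD = 10101101 (10xxxxxx ✓), payload 101101.
Concatenate: 11110101101 = 0x7AD (11 bits → U+07AD).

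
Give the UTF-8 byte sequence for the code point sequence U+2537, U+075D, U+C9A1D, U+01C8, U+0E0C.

U+2537: 3-byte form → E2 94 B7.
U+075D: 2-byte form → DD 9D.
U+C9A1D: 4-byte form → F3 89 A8 9D.
U+01C8: 2-byte form → C7 88.
U+0E0C: 3-byte form → E0 B8 8C.
Concatenated (14 bytes): E2 94 B7 DD 9D F3 89 A8 9D C7 88 E0 B8 8C.

E2 94 B7 DD 9D F3 89 A8 9D C7 88 E0 B8 8C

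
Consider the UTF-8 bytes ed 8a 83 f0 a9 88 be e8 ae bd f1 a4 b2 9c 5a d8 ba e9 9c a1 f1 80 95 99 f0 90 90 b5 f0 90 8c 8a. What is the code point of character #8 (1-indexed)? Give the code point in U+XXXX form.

Offset 0: leading byte 0xED = 11101101 → 3-byte char #1 = ED 8A 83.
Offset 3: leading byte 0xF0 = 11110000 → 4-byte char #2 = F0 A9 88 BE.
Offset 7: leading byte 0xE8 = 11101000 → 3-byte char #3 = E8 AE BD.
Offset 10: leading byte 0xF1 = 11110001 → 4-byte char #4 = F1 A4 B2 9C.
Offset 14: leading byte 0x5A = 01011010 → 1-byte char #5 = 5A.
Offset 15: leading byte 0xD8 = 11011000 → 2-byte char #6 = D8 BA.
Offset 17: leading byte 0xE9 = 11101001 → 3-byte char #7 = E9 9C A1.
Offset 20: leading byte 0xF1 = 11110001 → 4-byte char #8 = F1 80 95 99.
Leading byte 0xF1 = 11110001 matches 11110xxx → 4-byte sequence.
Byte 1: 0xF1 = 11110001, payload 001 (3 bits).
Byte 2: 0x80 = 10000000 (10xxxxxx ✓), payload 000000.
Byte 3: 0x95 = 10010101 (10xxxxxx ✓), payload 010101.
Byte 4: 0x99 = 10011001 (10xxxxxx ✓), payload 011001.
Concatenate: 001000000010101011001 = 0x40559 (21 bits → U+40559).

U+40559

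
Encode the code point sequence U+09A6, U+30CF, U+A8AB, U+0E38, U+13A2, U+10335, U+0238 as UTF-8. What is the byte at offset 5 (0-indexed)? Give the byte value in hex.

U+09A6 → 3-byte form E0 A6 A6 at offsets 0–2.
U+30CF → 3-byte form E3 83 8F at offsets 3–5.
Offset 5 falls in char 2's range; it's byte 3 of E3 83 8F = 0x8F.

0x8F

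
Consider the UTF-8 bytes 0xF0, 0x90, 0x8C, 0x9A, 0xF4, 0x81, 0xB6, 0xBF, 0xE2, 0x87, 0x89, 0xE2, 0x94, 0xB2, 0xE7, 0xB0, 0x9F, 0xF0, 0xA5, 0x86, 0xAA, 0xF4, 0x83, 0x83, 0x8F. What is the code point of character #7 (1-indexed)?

U+1030CF

Offset 0: leading byte 0xF0 = 11110000 → 4-byte char #1 = F0 90 8C 9A.
Offset 4: leading byte 0xF4 = 11110100 → 4-byte char #2 = F4 81 B6 BF.
Offset 8: leading byte 0xE2 = 11100010 → 3-byte char #3 = E2 87 89.
Offset 11: leading byte 0xE2 = 11100010 → 3-byte char #4 = E2 94 B2.
Offset 14: leading byte 0xE7 = 11100111 → 3-byte char #5 = E7 B0 9F.
Offset 17: leading byte 0xF0 = 11110000 → 4-byte char #6 = F0 A5 86 AA.
Offset 21: leading byte 0xF4 = 11110100 → 4-byte char #7 = F4 83 83 8F.
Leading byte 0xF4 = 11110100 matches 11110xxx → 4-byte sequence.
Byte 1: 0xF4 = 11110100, payload 100 (3 bits).
Byte 2: 0x83 = 10000011 (10xxxxxx ✓), payload 000011.
Byte 3: 0x83 = 10000011 (10xxxxxx ✓), payload 000011.
Byte 4: 0x8F = 10001111 (10xxxxxx ✓), payload 001111.
Concatenate: 100000011000011001111 = 0x1030CF (21 bits → U+1030CF).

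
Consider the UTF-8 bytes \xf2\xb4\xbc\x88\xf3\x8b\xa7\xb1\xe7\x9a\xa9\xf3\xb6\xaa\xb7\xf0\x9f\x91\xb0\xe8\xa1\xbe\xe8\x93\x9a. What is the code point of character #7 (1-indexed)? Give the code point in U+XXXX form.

U+84DA

Offset 0: leading byte 0xF2 = 11110010 → 4-byte char #1 = F2 B4 BC 88.
Offset 4: leading byte 0xF3 = 11110011 → 4-byte char #2 = F3 8B A7 B1.
Offset 8: leading byte 0xE7 = 11100111 → 3-byte char #3 = E7 9A A9.
Offset 11: leading byte 0xF3 = 11110011 → 4-byte char #4 = F3 B6 AA B7.
Offset 15: leading byte 0xF0 = 11110000 → 4-byte char #5 = F0 9F 91 B0.
Offset 19: leading byte 0xE8 = 11101000 → 3-byte char #6 = E8 A1 BE.
Offset 22: leading byte 0xE8 = 11101000 → 3-byte char #7 = E8 93 9A.
Leading byte 0xE8 = 11101000 matches 1110xxxx → 3-byte sequence.
Byte 1: 0xE8 = 11101000, payload 1000 (4 bits).
Byte 2: 0x93 = 10010011 (10xxxxxx ✓), payload 010011.
Byte 3: 0x9A = 10011010 (10xxxxxx ✓), payload 011010.
Concatenate: 1000010011011010 = 0x84DA (16 bits → U+84DA).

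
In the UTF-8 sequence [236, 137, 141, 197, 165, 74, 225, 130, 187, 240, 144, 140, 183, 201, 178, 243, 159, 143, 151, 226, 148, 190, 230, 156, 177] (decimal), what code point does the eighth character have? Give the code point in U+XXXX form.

U+253E

Offset 0: leading byte 0xEC = 11101100 → 3-byte char #1 = EC 89 8D.
Offset 3: leading byte 0xC5 = 11000101 → 2-byte char #2 = C5 A5.
Offset 5: leading byte 0x4A = 01001010 → 1-byte char #3 = 4A.
Offset 6: leading byte 0xE1 = 11100001 → 3-byte char #4 = E1 82 BB.
Offset 9: leading byte 0xF0 = 11110000 → 4-byte char #5 = F0 90 8C B7.
Offset 13: leading byte 0xC9 = 11001001 → 2-byte char #6 = C9 B2.
Offset 15: leading byte 0xF3 = 11110011 → 4-byte char #7 = F3 9F 8F 97.
Offset 19: leading byte 0xE2 = 11100010 → 3-byte char #8 = E2 94 BE.
Leading byte 0xE2 = 11100010 matches 1110xxxx → 3-byte sequence.
Byte 1: 0xE2 = 11100010, payload 0010 (4 bits).
Byte 2: 0x94 = 10010100 (10xxxxxx ✓), payload 010100.
Byte 3: 0xBE = 10111110 (10xxxxxx ✓), payload 111110.
Concatenate: 0010010100111110 = 0x253E (16 bits → U+253E).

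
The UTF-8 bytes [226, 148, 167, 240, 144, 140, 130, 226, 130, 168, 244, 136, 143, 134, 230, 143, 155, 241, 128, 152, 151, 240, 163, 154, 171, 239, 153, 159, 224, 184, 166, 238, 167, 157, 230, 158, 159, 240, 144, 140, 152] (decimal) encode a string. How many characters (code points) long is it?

Byte at offset 0: 0xE2 = 11100010 → 3-byte char (#1). Advance 3.
Byte at offset 3: 0xF0 = 11110000 → 4-byte char (#2). Advance 4.
Byte at offset 7: 0xE2 = 11100010 → 3-byte char (#3). Advance 3.
Byte at offset 10: 0xF4 = 11110100 → 4-byte char (#4). Advance 4.
Byte at offset 14: 0xE6 = 11100110 → 3-byte char (#5). Advance 3.
Byte at offset 17: 0xF1 = 11110001 → 4-byte char (#6). Advance 4.
Byte at offset 21: 0xF0 = 11110000 → 4-byte char (#7). Advance 4.
Byte at offset 25: 0xEF = 11101111 → 3-byte char (#8). Advance 3.
Byte at offset 28: 0xE0 = 11100000 → 3-byte char (#9). Advance 3.
Byte at offset 31: 0xEE = 11101110 → 3-byte char (#10). Advance 3.
Byte at offset 34: 0xE6 = 11100110 → 3-byte char (#11). Advance 3.
Byte at offset 37: 0xF0 = 11110000 → 4-byte char (#12). Advance 4.
Reached end at offset 41 after 12 code points.

12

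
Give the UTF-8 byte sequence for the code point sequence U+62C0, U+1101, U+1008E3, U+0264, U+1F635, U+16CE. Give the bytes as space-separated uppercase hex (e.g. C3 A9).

U+62C0: 3-byte form → E6 8B 80.
U+1101: 3-byte form → E1 84 81.
U+1008E3: 4-byte form → F4 80 A3 A3.
U+0264: 2-byte form → C9 A4.
U+1F635: 4-byte form → F0 9F 98 B5.
U+16CE: 3-byte form → E1 9B 8E.
Concatenated (19 bytes): E6 8B 80 E1 84 81 F4 80 A3 A3 C9 A4 F0 9F 98 B5 E1 9B 8E.

E6 8B 80 E1 84 81 F4 80 A3 A3 C9 A4 F0 9F 98 B5 E1 9B 8E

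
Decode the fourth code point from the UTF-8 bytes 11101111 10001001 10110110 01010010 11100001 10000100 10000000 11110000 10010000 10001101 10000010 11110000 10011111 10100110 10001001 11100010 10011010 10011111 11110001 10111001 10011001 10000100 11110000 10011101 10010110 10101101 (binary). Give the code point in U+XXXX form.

U+10342

Offset 0: leading byte 0xEF = 11101111 → 3-byte char #1 = EF 89 B6.
Offset 3: leading byte 0x52 = 01010010 → 1-byte char #2 = 52.
Offset 4: leading byte 0xE1 = 11100001 → 3-byte char #3 = E1 84 80.
Offset 7: leading byte 0xF0 = 11110000 → 4-byte char #4 = F0 90 8D 82.
Leading byte 0xF0 = 11110000 matches 11110xxx → 4-byte sequence.
Byte 1: 0xF0 = 11110000, payload 000 (3 bits).
Byte 2: 0x90 = 10010000 (10xxxxxx ✓), payload 010000.
Byte 3: 0x8D = 10001101 (10xxxxxx ✓), payload 001101.
Byte 4: 0x82 = 10000010 (10xxxxxx ✓), payload 000010.
Concatenate: 000010000001101000010 = 0x10342 (21 bits → U+10342).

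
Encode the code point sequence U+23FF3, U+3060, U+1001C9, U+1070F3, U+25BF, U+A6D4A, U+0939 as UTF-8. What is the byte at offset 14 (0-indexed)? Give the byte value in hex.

U+23FF3 → 4-byte form F0 A3 BF B3 at offsets 0–3.
U+3060 → 3-byte form E3 81 A0 at offsets 4–6.
U+1001C9 → 4-byte form F4 80 87 89 at offsets 7–10.
U+1070F3 → 4-byte form F4 87 83 B3 at offsets 11–14.
Offset 14 falls in char 4's range; it's byte 4 of F4 87 83 B3 = 0xB3.

0xB3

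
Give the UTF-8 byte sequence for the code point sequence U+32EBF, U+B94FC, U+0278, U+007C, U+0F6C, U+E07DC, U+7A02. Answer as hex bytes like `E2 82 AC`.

U+32EBF: 4-byte form → F0 B2 BA BF.
U+B94FC: 4-byte form → F2 B9 93 BC.
U+0278: 2-byte form → C9 B8.
U+007C: 1-byte form → 7C.
U+0F6C: 3-byte form → E0 BD AC.
U+E07DC: 4-byte form → F3 A0 9F 9C.
U+7A02: 3-byte form → E7 A8 82.
Concatenated (21 bytes): F0 B2 BA BF F2 B9 93 BC C9 B8 7C E0 BD AC F3 A0 9F 9C E7 A8 82.

F0 B2 BA BF F2 B9 93 BC C9 B8 7C E0 BD AC F3 A0 9F 9C E7 A8 82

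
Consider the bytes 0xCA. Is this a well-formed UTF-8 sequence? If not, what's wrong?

Leading byte 0xCA = 11001010 → 2-byte form, but only 1 byte is present.

invalid (sequence truncated)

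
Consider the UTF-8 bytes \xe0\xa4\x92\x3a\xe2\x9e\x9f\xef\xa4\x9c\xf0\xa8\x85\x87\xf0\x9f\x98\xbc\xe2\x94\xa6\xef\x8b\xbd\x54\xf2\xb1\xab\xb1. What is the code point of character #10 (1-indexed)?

Offset 0: leading byte 0xE0 = 11100000 → 3-byte char #1 = E0 A4 92.
Offset 3: leading byte 0x3A = 00111010 → 1-byte char #2 = 3A.
Offset 4: leading byte 0xE2 = 11100010 → 3-byte char #3 = E2 9E 9F.
Offset 7: leading byte 0xEF = 11101111 → 3-byte char #4 = EF A4 9C.
Offset 10: leading byte 0xF0 = 11110000 → 4-byte char #5 = F0 A8 85 87.
Offset 14: leading byte 0xF0 = 11110000 → 4-byte char #6 = F0 9F 98 BC.
Offset 18: leading byte 0xE2 = 11100010 → 3-byte char #7 = E2 94 A6.
Offset 21: leading byte 0xEF = 11101111 → 3-byte char #8 = EF 8B BD.
Offset 24: leading byte 0x54 = 01010100 → 1-byte char #9 = 54.
Offset 25: leading byte 0xF2 = 11110010 → 4-byte char #10 = F2 B1 AB B1.
Leading byte 0xF2 = 11110010 matches 11110xxx → 4-byte sequence.
Byte 1: 0xF2 = 11110010, payload 010 (3 bits).
Byte 2: 0xB1 = 10110001 (10xxxxxx ✓), payload 110001.
Byte 3: 0xAB = 10101011 (10xxxxxx ✓), payload 101011.
Byte 4: 0xB1 = 10110001 (10xxxxxx ✓), payload 110001.
Concatenate: 010110001101011110001 = 0xB1AF1 (21 bits → U+B1AF1).

U+B1AF1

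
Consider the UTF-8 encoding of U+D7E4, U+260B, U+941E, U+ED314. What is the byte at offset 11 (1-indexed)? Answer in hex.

1-indexed offset 11 is 0-indexed offset 10.
U+D7E4 → 3-byte form ED 9F A4 at offsets 0–2.
U+260B → 3-byte form E2 98 8B at offsets 3–5.
U+941E → 3-byte form E9 90 9E at offsets 6–8.
U+ED314 → 4-byte form F3 AD 8C 94 at offsets 9–12.
Offset 10 falls in char 4's range; it's byte 2 of F3 AD 8C 94 = 0xAD.

0xAD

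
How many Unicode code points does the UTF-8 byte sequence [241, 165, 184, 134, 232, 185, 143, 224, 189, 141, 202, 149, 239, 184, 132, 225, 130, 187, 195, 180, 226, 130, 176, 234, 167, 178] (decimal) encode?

Byte at offset 0: 0xF1 = 11110001 → 4-byte char (#1). Advance 4.
Byte at offset 4: 0xE8 = 11101000 → 3-byte char (#2). Advance 3.
Byte at offset 7: 0xE0 = 11100000 → 3-byte char (#3). Advance 3.
Byte at offset 10: 0xCA = 11001010 → 2-byte char (#4). Advance 2.
Byte at offset 12: 0xEF = 11101111 → 3-byte char (#5). Advance 3.
Byte at offset 15: 0xE1 = 11100001 → 3-byte char (#6). Advance 3.
Byte at offset 18: 0xC3 = 11000011 → 2-byte char (#7). Advance 2.
Byte at offset 20: 0xE2 = 11100010 → 3-byte char (#8). Advance 3.
Byte at offset 23: 0xEA = 11101010 → 3-byte char (#9). Advance 3.
Reached end at offset 26 after 9 code points.

9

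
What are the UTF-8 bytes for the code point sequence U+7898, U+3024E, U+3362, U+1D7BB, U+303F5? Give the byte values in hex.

E7 A2 98 F0 B0 89 8E E3 8D A2 F0 9D 9E BB F0 B0 8F B5

U+7898: 3-byte form → E7 A2 98.
U+3024E: 4-byte form → F0 B0 89 8E.
U+3362: 3-byte form → E3 8D A2.
U+1D7BB: 4-byte form → F0 9D 9E BB.
U+303F5: 4-byte form → F0 B0 8F B5.
Concatenated (18 bytes): E7 A2 98 F0 B0 89 8E E3 8D A2 F0 9D 9E BB F0 B0 8F B5.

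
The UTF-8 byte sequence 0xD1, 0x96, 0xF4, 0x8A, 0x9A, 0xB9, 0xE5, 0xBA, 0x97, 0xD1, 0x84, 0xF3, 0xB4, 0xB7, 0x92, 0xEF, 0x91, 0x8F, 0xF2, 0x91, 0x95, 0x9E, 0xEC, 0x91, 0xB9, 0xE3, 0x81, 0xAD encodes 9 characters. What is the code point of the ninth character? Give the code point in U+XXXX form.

Offset 0: leading byte 0xD1 = 11010001 → 2-byte char #1 = D1 96.
Offset 2: leading byte 0xF4 = 11110100 → 4-byte char #2 = F4 8A 9A B9.
Offset 6: leading byte 0xE5 = 11100101 → 3-byte char #3 = E5 BA 97.
Offset 9: leading byte 0xD1 = 11010001 → 2-byte char #4 = D1 84.
Offset 11: leading byte 0xF3 = 11110011 → 4-byte char #5 = F3 B4 B7 92.
Offset 15: leading byte 0xEF = 11101111 → 3-byte char #6 = EF 91 8F.
Offset 18: leading byte 0xF2 = 11110010 → 4-byte char #7 = F2 91 95 9E.
Offset 22: leading byte 0xEC = 11101100 → 3-byte char #8 = EC 91 B9.
Offset 25: leading byte 0xE3 = 11100011 → 3-byte char #9 = E3 81 AD.
Leading byte 0xE3 = 11100011 matches 1110xxxx → 3-byte sequence.
Byte 1: 0xE3 = 11100011, payload 0011 (4 bits).
Byte 2: 0x81 = 10000001 (10xxxxxx ✓), payload 000001.
Byte 3: 0xAD = 10101101 (10xxxxxx ✓), payload 101101.
Concatenate: 0011000001101101 = 0x306D (16 bits → U+306D).

U+306D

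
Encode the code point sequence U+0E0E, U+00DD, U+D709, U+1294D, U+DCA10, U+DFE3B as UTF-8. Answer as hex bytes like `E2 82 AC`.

U+0E0E: 3-byte form → E0 B8 8E.
U+00DD: 2-byte form → C3 9D.
U+D709: 3-byte form → ED 9C 89.
U+1294D: 4-byte form → F0 92 A5 8D.
U+DCA10: 4-byte form → F3 9C A8 90.
U+DFE3B: 4-byte form → F3 9F B8 BB.
Concatenated (20 bytes): E0 B8 8E C3 9D ED 9C 89 F0 92 A5 8D F3 9C A8 90 F3 9F B8 BB.

E0 B8 8E C3 9D ED 9C 89 F0 92 A5 8D F3 9C A8 90 F3 9F B8 BB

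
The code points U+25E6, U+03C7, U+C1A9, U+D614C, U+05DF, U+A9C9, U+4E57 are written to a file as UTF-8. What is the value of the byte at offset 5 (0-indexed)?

U+25E6 → 3-byte form E2 97 A6 at offsets 0–2.
U+03C7 → 2-byte form CF 87 at offsets 3–4.
U+C1A9 → 3-byte form EC 86 A9 at offsets 5–7.
Offset 5 falls in char 3's range; it's byte 1 of EC 86 A9 = 0xEC.

0xEC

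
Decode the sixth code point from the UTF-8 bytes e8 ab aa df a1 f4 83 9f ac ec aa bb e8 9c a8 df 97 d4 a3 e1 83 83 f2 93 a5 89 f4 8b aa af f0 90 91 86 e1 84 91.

U+07D7

Offset 0: leading byte 0xE8 = 11101000 → 3-byte char #1 = E8 AB AA.
Offset 3: leading byte 0xDF = 11011111 → 2-byte char #2 = DF A1.
Offset 5: leading byte 0xF4 = 11110100 → 4-byte char #3 = F4 83 9F AC.
Offset 9: leading byte 0xEC = 11101100 → 3-byte char #4 = EC AA BB.
Offset 12: leading byte 0xE8 = 11101000 → 3-byte char #5 = E8 9C A8.
Offset 15: leading byte 0xDF = 11011111 → 2-byte char #6 = DF 97.
Leading byte 0xDF = 11011111 matches 110xxxxx → 2-byte sequence.
Byte 1: 0xDF = 11011111, payload 11111 (5 bits).
Byte 2: 0x97 = 10010111 (10xxxxxx ✓), payload 010111.
Concatenate: 11111010111 = 0x7D7 (11 bits → U+07D7).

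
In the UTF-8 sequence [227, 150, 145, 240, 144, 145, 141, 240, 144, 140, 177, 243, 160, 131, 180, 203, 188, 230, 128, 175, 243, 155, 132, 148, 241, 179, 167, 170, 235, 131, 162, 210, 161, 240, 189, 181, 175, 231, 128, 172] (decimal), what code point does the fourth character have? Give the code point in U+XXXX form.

U+E00F4

Offset 0: leading byte 0xE3 = 11100011 → 3-byte char #1 = E3 96 91.
Offset 3: leading byte 0xF0 = 11110000 → 4-byte char #2 = F0 90 91 8D.
Offset 7: leading byte 0xF0 = 11110000 → 4-byte char #3 = F0 90 8C B1.
Offset 11: leading byte 0xF3 = 11110011 → 4-byte char #4 = F3 A0 83 B4.
Leading byte 0xF3 = 11110011 matches 11110xxx → 4-byte sequence.
Byte 1: 0xF3 = 11110011, payload 011 (3 bits).
Byte 2: 0xA0 = 10100000 (10xxxxxx ✓), payload 100000.
Byte 3: 0x83 = 10000011 (10xxxxxx ✓), payload 000011.
Byte 4: 0xB4 = 10110100 (10xxxxxx ✓), payload 110100.
Concatenate: 011100000000011110100 = 0xE00F4 (21 bits → U+E00F4).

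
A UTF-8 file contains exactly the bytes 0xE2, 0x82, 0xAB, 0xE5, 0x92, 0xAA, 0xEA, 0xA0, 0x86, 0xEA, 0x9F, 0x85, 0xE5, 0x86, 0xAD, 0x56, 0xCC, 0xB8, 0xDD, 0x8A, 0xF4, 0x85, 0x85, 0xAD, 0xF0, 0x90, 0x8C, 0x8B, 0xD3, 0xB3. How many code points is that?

Byte at offset 0: 0xE2 = 11100010 → 3-byte char (#1). Advance 3.
Byte at offset 3: 0xE5 = 11100101 → 3-byte char (#2). Advance 3.
Byte at offset 6: 0xEA = 11101010 → 3-byte char (#3). Advance 3.
Byte at offset 9: 0xEA = 11101010 → 3-byte char (#4). Advance 3.
Byte at offset 12: 0xE5 = 11100101 → 3-byte char (#5). Advance 3.
Byte at offset 15: 0x56 = 01010110 → 1-byte char (#6). Advance 1.
Byte at offset 16: 0xCC = 11001100 → 2-byte char (#7). Advance 2.
Byte at offset 18: 0xDD = 11011101 → 2-byte char (#8). Advance 2.
Byte at offset 20: 0xF4 = 11110100 → 4-byte char (#9). Advance 4.
Byte at offset 24: 0xF0 = 11110000 → 4-byte char (#10). Advance 4.
Byte at offset 28: 0xD3 = 11010011 → 2-byte char (#11). Advance 2.
Reached end at offset 30 after 11 code points.

11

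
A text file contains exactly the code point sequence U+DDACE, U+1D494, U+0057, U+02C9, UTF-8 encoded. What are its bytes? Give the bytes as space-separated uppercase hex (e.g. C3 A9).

F3 9D AB 8E F0 9D 92 94 57 CB 89

U+DDACE: 4-byte form → F3 9D AB 8E.
U+1D494: 4-byte form → F0 9D 92 94.
U+0057: 1-byte form → 57.
U+02C9: 2-byte form → CB 89.
Concatenated (11 bytes): F3 9D AB 8E F0 9D 92 94 57 CB 89.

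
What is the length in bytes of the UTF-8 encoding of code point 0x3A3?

U+03A3 = 0x3A3. UTF-8 uses 1 byte below 0x80, 2 below 0x800, 3 below 0x10000, 4 up to 0x10FFFF. 0x3A3 is in U+0080–U+07FF → 2 bytes.

2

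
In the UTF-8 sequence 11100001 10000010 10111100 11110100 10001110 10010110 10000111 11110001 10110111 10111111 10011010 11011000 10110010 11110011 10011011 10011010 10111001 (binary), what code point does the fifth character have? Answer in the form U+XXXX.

U+DB6B9

Offset 0: leading byte 0xE1 = 11100001 → 3-byte char #1 = E1 82 BC.
Offset 3: leading byte 0xF4 = 11110100 → 4-byte char #2 = F4 8E 96 87.
Offset 7: leading byte 0xF1 = 11110001 → 4-byte char #3 = F1 B7 BF 9A.
Offset 11: leading byte 0xD8 = 11011000 → 2-byte char #4 = D8 B2.
Offset 13: leading byte 0xF3 = 11110011 → 4-byte char #5 = F3 9B 9A B9.
Leading byte 0xF3 = 11110011 matches 11110xxx → 4-byte sequence.
Byte 1: 0xF3 = 11110011, payload 011 (3 bits).
Byte 2: 0x9B = 10011011 (10xxxxxx ✓), payload 011011.
Byte 3: 0x9A = 10011010 (10xxxxxx ✓), payload 011010.
Byte 4: 0xB9 = 10111001 (10xxxxxx ✓), payload 111001.
Concatenate: 011011011011010111001 = 0xDB6B9 (21 bits → U+DB6B9).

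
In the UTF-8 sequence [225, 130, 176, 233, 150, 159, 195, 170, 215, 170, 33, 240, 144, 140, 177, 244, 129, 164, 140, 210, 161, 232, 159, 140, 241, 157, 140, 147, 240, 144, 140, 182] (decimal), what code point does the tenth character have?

Offset 0: leading byte 0xE1 = 11100001 → 3-byte char #1 = E1 82 B0.
Offset 3: leading byte 0xE9 = 11101001 → 3-byte char #2 = E9 96 9F.
Offset 6: leading byte 0xC3 = 11000011 → 2-byte char #3 = C3 AA.
Offset 8: leading byte 0xD7 = 11010111 → 2-byte char #4 = D7 AA.
Offset 10: leading byte 0x21 = 00100001 → 1-byte char #5 = 21.
Offset 11: leading byte 0xF0 = 11110000 → 4-byte char #6 = F0 90 8C B1.
Offset 15: leading byte 0xF4 = 11110100 → 4-byte char #7 = F4 81 A4 8C.
Offset 19: leading byte 0xD2 = 11010010 → 2-byte char #8 = D2 A1.
Offset 21: leading byte 0xE8 = 11101000 → 3-byte char #9 = E8 9F 8C.
Offset 24: leading byte 0xF1 = 11110001 → 4-byte char #10 = F1 9D 8C 93.
Leading byte 0xF1 = 11110001 matches 11110xxx → 4-byte sequence.
Byte 1: 0xF1 = 11110001, payload 001 (3 bits).
Byte 2: 0x9D = 10011101 (10xxxxxx ✓), payload 011101.
Byte 3: 0x8C = 10001100 (10xxxxxx ✓), payload 001100.
Byte 4: 0x93 = 10010011 (10xxxxxx ✓), payload 010011.
Concatenate: 001011101001100010011 = 0x5D313 (21 bits → U+5D313).

U+5D313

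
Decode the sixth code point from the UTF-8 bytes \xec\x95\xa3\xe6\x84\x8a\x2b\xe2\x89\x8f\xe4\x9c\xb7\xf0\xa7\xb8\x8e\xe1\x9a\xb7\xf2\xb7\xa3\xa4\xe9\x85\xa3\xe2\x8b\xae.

U+27E0E

Offset 0: leading byte 0xEC = 11101100 → 3-byte char #1 = EC 95 A3.
Offset 3: leading byte 0xE6 = 11100110 → 3-byte char #2 = E6 84 8A.
Offset 6: leading byte 0x2B = 00101011 → 1-byte char #3 = 2B.
Offset 7: leading byte 0xE2 = 11100010 → 3-byte char #4 = E2 89 8F.
Offset 10: leading byte 0xE4 = 11100100 → 3-byte char #5 = E4 9C B7.
Offset 13: leading byte 0xF0 = 11110000 → 4-byte char #6 = F0 A7 B8 8E.
Leading byte 0xF0 = 11110000 matches 11110xxx → 4-byte sequence.
Byte 1: 0xF0 = 11110000, payload 000 (3 bits).
Byte 2: 0xA7 = 10100111 (10xxxxxx ✓), payload 100111.
Byte 3: 0xB8 = 10111000 (10xxxxxx ✓), payload 111000.
Byte 4: 0x8E = 10001110 (10xxxxxx ✓), payload 001110.
Concatenate: 000100111111000001110 = 0x27E0E (21 bits → U+27E0E).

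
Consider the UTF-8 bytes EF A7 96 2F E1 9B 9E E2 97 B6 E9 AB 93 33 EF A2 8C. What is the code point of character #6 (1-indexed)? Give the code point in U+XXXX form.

U+0033

Offset 0: leading byte 0xEF = 11101111 → 3-byte char #1 = EF A7 96.
Offset 3: leading byte 0x2F = 00101111 → 1-byte char #2 = 2F.
Offset 4: leading byte 0xE1 = 11100001 → 3-byte char #3 = E1 9B 9E.
Offset 7: leading byte 0xE2 = 11100010 → 3-byte char #4 = E2 97 B6.
Offset 10: leading byte 0xE9 = 11101001 → 3-byte char #5 = E9 AB 93.
Offset 13: leading byte 0x33 = 00110011 → 1-byte char #6 = 33.
Leading byte 0x33 = 00110011 matches 0xxxxxxx → 1-byte sequence.
Byte 1: 0x33 = 00110011, payload 0110011 (7 bits).
Concatenate: 0110011 = 0x33 (7 bits → U+0033).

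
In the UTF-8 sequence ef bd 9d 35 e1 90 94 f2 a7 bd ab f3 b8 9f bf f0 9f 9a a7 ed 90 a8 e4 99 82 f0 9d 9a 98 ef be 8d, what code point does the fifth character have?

Offset 0: leading byte 0xEF = 11101111 → 3-byte char #1 = EF BD 9D.
Offset 3: leading byte 0x35 = 00110101 → 1-byte char #2 = 35.
Offset 4: leading byte 0xE1 = 11100001 → 3-byte char #3 = E1 90 94.
Offset 7: leading byte 0xF2 = 11110010 → 4-byte char #4 = F2 A7 BD AB.
Offset 11: leading byte 0xF3 = 11110011 → 4-byte char #5 = F3 B8 9F BF.
Leading byte 0xF3 = 11110011 matches 11110xxx → 4-byte sequence.
Byte 1: 0xF3 = 11110011, payload 011 (3 bits).
Byte 2: 0xB8 = 10111000 (10xxxxxx ✓), payload 111000.
Byte 3: 0x9F = 10011111 (10xxxxxx ✓), payload 011111.
Byte 4: 0xBF = 10111111 (10xxxxxx ✓), payload 111111.
Concatenate: 011111000011111111111 = 0xF87FF (21 bits → U+F87FF).

U+F87FF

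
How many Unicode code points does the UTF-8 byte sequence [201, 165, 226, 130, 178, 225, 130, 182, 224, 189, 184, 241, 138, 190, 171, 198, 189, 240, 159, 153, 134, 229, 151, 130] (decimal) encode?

8

Byte at offset 0: 0xC9 = 11001001 → 2-byte char (#1). Advance 2.
Byte at offset 2: 0xE2 = 11100010 → 3-byte char (#2). Advance 3.
Byte at offset 5: 0xE1 = 11100001 → 3-byte char (#3). Advance 3.
Byte at offset 8: 0xE0 = 11100000 → 3-byte char (#4). Advance 3.
Byte at offset 11: 0xF1 = 11110001 → 4-byte char (#5). Advance 4.
Byte at offset 15: 0xC6 = 11000110 → 2-byte char (#6). Advance 2.
Byte at offset 17: 0xF0 = 11110000 → 4-byte char (#7). Advance 4.
Byte at offset 21: 0xE5 = 11100101 → 3-byte char (#8). Advance 3.
Reached end at offset 24 after 8 code points.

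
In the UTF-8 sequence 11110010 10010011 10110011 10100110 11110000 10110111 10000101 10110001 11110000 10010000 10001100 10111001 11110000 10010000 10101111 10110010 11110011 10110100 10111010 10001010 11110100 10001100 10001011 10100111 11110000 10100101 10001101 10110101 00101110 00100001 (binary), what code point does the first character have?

Offset 0: leading byte 0xF2 = 11110010 → 4-byte char #1 = F2 93 B3 A6.
Leading byte 0xF2 = 11110010 matches 11110xxx → 4-byte sequence.
Byte 1: 0xF2 = 11110010, payload 010 (3 bits).
Byte 2: 0x93 = 10010011 (10xxxxxx ✓), payload 010011.
Byte 3: 0xB3 = 10110011 (10xxxxxx ✓), payload 110011.
Byte 4: 0xA6 = 10100110 (10xxxxxx ✓), payload 100110.
Concatenate: 010010011110011100110 = 0x93CE6 (21 bits → U+93CE6).

U+93CE6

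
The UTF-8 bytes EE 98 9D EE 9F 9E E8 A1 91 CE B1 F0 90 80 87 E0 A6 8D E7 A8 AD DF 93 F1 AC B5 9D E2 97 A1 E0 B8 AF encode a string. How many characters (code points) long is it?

11

Byte at offset 0: 0xEE = 11101110 → 3-byte char (#1). Advance 3.
Byte at offset 3: 0xEE = 11101110 → 3-byte char (#2). Advance 3.
Byte at offset 6: 0xE8 = 11101000 → 3-byte char (#3). Advance 3.
Byte at offset 9: 0xCE = 11001110 → 2-byte char (#4). Advance 2.
Byte at offset 11: 0xF0 = 11110000 → 4-byte char (#5). Advance 4.
Byte at offset 15: 0xE0 = 11100000 → 3-byte char (#6). Advance 3.
Byte at offset 18: 0xE7 = 11100111 → 3-byte char (#7). Advance 3.
Byte at offset 21: 0xDF = 11011111 → 2-byte char (#8). Advance 2.
Byte at offset 23: 0xF1 = 11110001 → 4-byte char (#9). Advance 4.
Byte at offset 27: 0xE2 = 11100010 → 3-byte char (#10). Advance 3.
Byte at offset 30: 0xE0 = 11100000 → 3-byte char (#11). Advance 3.
Reached end at offset 33 after 11 code points.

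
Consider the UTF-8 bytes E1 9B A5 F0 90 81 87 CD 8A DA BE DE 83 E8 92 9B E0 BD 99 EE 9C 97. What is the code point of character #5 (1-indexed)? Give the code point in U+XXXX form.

U+0783

Offset 0: leading byte 0xE1 = 11100001 → 3-byte char #1 = E1 9B A5.
Offset 3: leading byte 0xF0 = 11110000 → 4-byte char #2 = F0 90 81 87.
Offset 7: leading byte 0xCD = 11001101 → 2-byte char #3 = CD 8A.
Offset 9: leading byte 0xDA = 11011010 → 2-byte char #4 = DA BE.
Offset 11: leading byte 0xDE = 11011110 → 2-byte char #5 = DE 83.
Leading byte 0xDE = 11011110 matches 110xxxxx → 2-byte sequence.
Byte 1: 0xDE = 11011110, payload 11110 (5 bits).
Byte 2: 0x83 = 10000011 (10xxxxxx ✓), payload 000011.
Concatenate: 11110000011 = 0x783 (11 bits → U+0783).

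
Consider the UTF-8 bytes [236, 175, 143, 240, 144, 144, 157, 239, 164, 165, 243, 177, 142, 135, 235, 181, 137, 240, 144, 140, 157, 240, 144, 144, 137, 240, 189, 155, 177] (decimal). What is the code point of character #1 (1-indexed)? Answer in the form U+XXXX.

Offset 0: leading byte 0xEC = 11101100 → 3-byte char #1 = EC AF 8F.
Leading byte 0xEC = 11101100 matches 1110xxxx → 3-byte sequence.
Byte 1: 0xEC = 11101100, payload 1100 (4 bits).
Byte 2: 0xAF = 10101111 (10xxxxxx ✓), payload 101111.
Byte 3: 0x8F = 10001111 (10xxxxxx ✓), payload 001111.
Concatenate: 1100101111001111 = 0xCBCF (16 bits → U+CBCF).

U+CBCF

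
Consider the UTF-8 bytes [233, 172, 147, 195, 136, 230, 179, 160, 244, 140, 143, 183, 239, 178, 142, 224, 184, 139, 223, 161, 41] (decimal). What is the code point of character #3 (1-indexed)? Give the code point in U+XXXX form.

U+6CE0

Offset 0: leading byte 0xE9 = 11101001 → 3-byte char #1 = E9 AC 93.
Offset 3: leading byte 0xC3 = 11000011 → 2-byte char #2 = C3 88.
Offset 5: leading byte 0xE6 = 11100110 → 3-byte char #3 = E6 B3 A0.
Leading byte 0xE6 = 11100110 matches 1110xxxx → 3-byte sequence.
Byte 1: 0xE6 = 11100110, payload 0110 (4 bits).
Byte 2: 0xB3 = 10110011 (10xxxxxx ✓), payload 110011.
Byte 3: 0xA0 = 10100000 (10xxxxxx ✓), payload 100000.
Concatenate: 0110110011100000 = 0x6CE0 (16 bits → U+6CE0).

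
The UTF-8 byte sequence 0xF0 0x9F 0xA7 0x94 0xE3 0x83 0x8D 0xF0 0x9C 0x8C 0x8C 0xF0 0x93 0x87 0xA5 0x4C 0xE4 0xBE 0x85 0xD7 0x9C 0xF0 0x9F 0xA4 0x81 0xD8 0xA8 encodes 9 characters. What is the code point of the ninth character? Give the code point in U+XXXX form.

U+0628

Offset 0: leading byte 0xF0 = 11110000 → 4-byte char #1 = F0 9F A7 94.
Offset 4: leading byte 0xE3 = 11100011 → 3-byte char #2 = E3 83 8D.
Offset 7: leading byte 0xF0 = 11110000 → 4-byte char #3 = F0 9C 8C 8C.
Offset 11: leading byte 0xF0 = 11110000 → 4-byte char #4 = F0 93 87 A5.
Offset 15: leading byte 0x4C = 01001100 → 1-byte char #5 = 4C.
Offset 16: leading byte 0xE4 = 11100100 → 3-byte char #6 = E4 BE 85.
Offset 19: leading byte 0xD7 = 11010111 → 2-byte char #7 = D7 9C.
Offset 21: leading byte 0xF0 = 11110000 → 4-byte char #8 = F0 9F A4 81.
Offset 25: leading byte 0xD8 = 11011000 → 2-byte char #9 = D8 A8.
Leading byte 0xD8 = 11011000 matches 110xxxxx → 2-byte sequence.
Byte 1: 0xD8 = 11011000, payload 11000 (5 bits).
Byte 2: 0xA8 = 10101000 (10xxxxxx ✓), payload 101000.
Concatenate: 11000101000 = 0x628 (11 bits → U+0628).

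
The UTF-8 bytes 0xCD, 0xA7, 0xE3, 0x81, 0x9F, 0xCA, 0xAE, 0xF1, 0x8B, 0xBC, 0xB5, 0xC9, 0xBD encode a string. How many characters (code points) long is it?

5

Byte at offset 0: 0xCD = 11001101 → 2-byte char (#1). Advance 2.
Byte at offset 2: 0xE3 = 11100011 → 3-byte char (#2). Advance 3.
Byte at offset 5: 0xCA = 11001010 → 2-byte char (#3). Advance 2.
Byte at offset 7: 0xF1 = 11110001 → 4-byte char (#4). Advance 4.
Byte at offset 11: 0xC9 = 11001001 → 2-byte char (#5). Advance 2.
Reached end at offset 13 after 5 code points.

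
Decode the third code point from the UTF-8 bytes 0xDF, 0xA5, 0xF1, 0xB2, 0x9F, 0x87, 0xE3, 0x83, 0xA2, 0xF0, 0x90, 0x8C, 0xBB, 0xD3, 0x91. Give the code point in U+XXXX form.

U+30E2

Offset 0: leading byte 0xDF = 11011111 → 2-byte char #1 = DF A5.
Offset 2: leading byte 0xF1 = 11110001 → 4-byte char #2 = F1 B2 9F 87.
Offset 6: leading byte 0xE3 = 11100011 → 3-byte char #3 = E3 83 A2.
Leading byte 0xE3 = 11100011 matches 1110xxxx → 3-byte sequence.
Byte 1: 0xE3 = 11100011, payload 0011 (4 bits).
Byte 2: 0x83 = 10000011 (10xxxxxx ✓), payload 000011.
Byte 3: 0xA2 = 10100010 (10xxxxxx ✓), payload 100010.
Concatenate: 0011000011100010 = 0x30E2 (16 bits → U+30E2).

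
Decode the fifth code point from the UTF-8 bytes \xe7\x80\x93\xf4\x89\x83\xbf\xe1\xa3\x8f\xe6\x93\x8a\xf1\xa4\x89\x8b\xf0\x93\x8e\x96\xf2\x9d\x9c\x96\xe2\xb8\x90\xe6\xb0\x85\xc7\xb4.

Offset 0: leading byte 0xE7 = 11100111 → 3-byte char #1 = E7 80 93.
Offset 3: leading byte 0xF4 = 11110100 → 4-byte char #2 = F4 89 83 BF.
Offset 7: leading byte 0xE1 = 11100001 → 3-byte char #3 = E1 A3 8F.
Offset 10: leading byte 0xE6 = 11100110 → 3-byte char #4 = E6 93 8A.
Offset 13: leading byte 0xF1 = 11110001 → 4-byte char #5 = F1 A4 89 8B.
Leading byte 0xF1 = 11110001 matches 11110xxx → 4-byte sequence.
Byte 1: 0xF1 = 11110001, payload 001 (3 bits).
Byte 2: 0xA4 = 10100100 (10xxxxxx ✓), payload 100100.
Byte 3: 0x89 = 10001001 (10xxxxxx ✓), payload 001001.
Byte 4: 0x8B = 10001011 (10xxxxxx ✓), payload 001011.
Concatenate: 001100100001001001011 = 0x6424B (21 bits → U+6424B).

U+6424B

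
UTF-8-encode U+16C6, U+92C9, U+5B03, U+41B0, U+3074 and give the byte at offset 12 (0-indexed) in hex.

U+16C6 → 3-byte form E1 9B 86 at offsets 0–2.
U+92C9 → 3-byte form E9 8B 89 at offsets 3–5.
U+5B03 → 3-byte form E5 AC 83 at offsets 6–8.
U+41B0 → 3-byte form E4 86 B0 at offsets 9–11.
U+3074 → 3-byte form E3 81 B4 at offsets 12–14.
Offset 12 falls in char 5's range; it's byte 1 of E3 81 B4 = 0xE3.

0xE3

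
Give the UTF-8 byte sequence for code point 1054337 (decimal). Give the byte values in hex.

U+101681 = 0x101681 = 1054337 decimal. In range U+10000–U+10FFFF → 4-byte form: 11110xxx 10xxxxxx 10xxxxxx 10xxxxxx.
Binary (21 bits): 100000001011010000001.
Split 3+6+6+6: 100 | 000001 | 011010 | 000001.
Byte 1: 11110100 = 0xF4.
Byte 2: 10000001 = 0x81.
Byte 3: 10011010 = 0x9A.
Byte 4: 10000001 = 0x81.

F4 81 9A 81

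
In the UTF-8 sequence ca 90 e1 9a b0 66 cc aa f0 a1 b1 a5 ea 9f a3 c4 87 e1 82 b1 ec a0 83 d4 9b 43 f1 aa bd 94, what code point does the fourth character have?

Offset 0: leading byte 0xCA = 11001010 → 2-byte char #1 = CA 90.
Offset 2: leading byte 0xE1 = 11100001 → 3-byte char #2 = E1 9A B0.
Offset 5: leading byte 0x66 = 01100110 → 1-byte char #3 = 66.
Offset 6: leading byte 0xCC = 11001100 → 2-byte char #4 = CC AA.
Leading byte 0xCC = 11001100 matches 110xxxxx → 2-byte sequence.
Byte 1: 0xCC = 11001100, payload 01100 (5 bits).
Byte 2: 0xAA = 10101010 (10xxxxxx ✓), payload 101010.
Concatenate: 01100101010 = 0x32A (11 bits → U+032A).

U+032A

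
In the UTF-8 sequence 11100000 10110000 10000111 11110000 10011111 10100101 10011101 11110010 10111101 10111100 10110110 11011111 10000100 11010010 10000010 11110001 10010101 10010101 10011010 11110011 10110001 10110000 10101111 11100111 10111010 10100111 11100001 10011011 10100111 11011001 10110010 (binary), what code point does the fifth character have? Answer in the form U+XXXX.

Offset 0: leading byte 0xE0 = 11100000 → 3-byte char #1 = E0 B0 87.
Offset 3: leading byte 0xF0 = 11110000 → 4-byte char #2 = F0 9F A5 9D.
Offset 7: leading byte 0xF2 = 11110010 → 4-byte char #3 = F2 BD BC B6.
Offset 11: leading byte 0xDF = 11011111 → 2-byte char #4 = DF 84.
Offset 13: leading byte 0xD2 = 11010010 → 2-byte char #5 = D2 82.
Leading byte 0xD2 = 11010010 matches 110xxxxx → 2-byte sequence.
Byte 1: 0xD2 = 11010010, payload 10010 (5 bits).
Byte 2: 0x82 = 10000010 (10xxxxxx ✓), payload 000010.
Concatenate: 10010000010 = 0x482 (11 bits → U+0482).

U+0482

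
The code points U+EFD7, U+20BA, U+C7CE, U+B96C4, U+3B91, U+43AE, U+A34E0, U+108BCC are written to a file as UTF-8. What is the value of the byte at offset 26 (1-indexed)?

1-indexed offset 26 is 0-indexed offset 25.
U+EFD7 → 3-byte form EE BF 97 at offsets 0–2.
U+20BA → 3-byte form E2 82 BA at offsets 3–5.
U+C7CE → 3-byte form EC 9F 8E at offsets 6–8.
U+B96C4 → 4-byte form F2 B9 9B 84 at offsets 9–12.
U+3B91 → 3-byte form E3 AE 91 at offsets 13–15.
U+43AE → 3-byte form E4 8E AE at offsets 16–18.
U+A34E0 → 4-byte form F2 A3 93 A0 at offsets 19–22.
U+108BCC → 4-byte form F4 88 AF 8C at offsets 23–26.
Offset 25 falls in char 8's range; it's byte 3 of F4 88 AF 8C = 0xAF.

0xAF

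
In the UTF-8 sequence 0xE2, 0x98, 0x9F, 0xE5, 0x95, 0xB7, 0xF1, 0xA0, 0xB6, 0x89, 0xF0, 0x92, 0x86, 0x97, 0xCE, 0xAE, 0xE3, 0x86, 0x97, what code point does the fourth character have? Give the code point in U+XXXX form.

U+12197

Offset 0: leading byte 0xE2 = 11100010 → 3-byte char #1 = E2 98 9F.
Offset 3: leading byte 0xE5 = 11100101 → 3-byte char #2 = E5 95 B7.
Offset 6: leading byte 0xF1 = 11110001 → 4-byte char #3 = F1 A0 B6 89.
Offset 10: leading byte 0xF0 = 11110000 → 4-byte char #4 = F0 92 86 97.
Leading byte 0xF0 = 11110000 matches 11110xxx → 4-byte sequence.
Byte 1: 0xF0 = 11110000, payload 000 (3 bits).
Byte 2: 0x92 = 10010010 (10xxxxxx ✓), payload 010010.
Byte 3: 0x86 = 10000110 (10xxxxxx ✓), payload 000110.
Byte 4: 0x97 = 10010111 (10xxxxxx ✓), payload 010111.
Concatenate: 000010010000110010111 = 0x12197 (21 bits → U+12197).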